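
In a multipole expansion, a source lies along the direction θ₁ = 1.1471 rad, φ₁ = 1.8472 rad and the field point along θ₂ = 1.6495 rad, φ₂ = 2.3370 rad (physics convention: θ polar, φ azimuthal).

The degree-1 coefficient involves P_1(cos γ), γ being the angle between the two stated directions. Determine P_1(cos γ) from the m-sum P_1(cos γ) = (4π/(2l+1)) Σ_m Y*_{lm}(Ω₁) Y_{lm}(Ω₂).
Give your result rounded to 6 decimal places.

Term-by-term m-sum for l=1 (normalisation 4π/3 = 4.188790):
  m=-1: (-0.085947, 0.302990) × (-0.238826, -0.248175) = (0.095721, -0.051032)  (running Σ = (0.095721, -0.051032))
  m=0: (0.200880, -0.000000) × (-0.038415, 0.000000) = (-0.007717, 0.000000)  (running Σ = (0.088004, -0.051032))
  m=1: (0.085947, 0.302990) × (0.238826, -0.248175) = (0.095721, 0.051032)  (running Σ = (0.183725, 0.000000))
Σ over m = (0.183725, 0.000000); ×(4π/3) → (0.769584, 0.000000). Real part: 0.769584

0.769584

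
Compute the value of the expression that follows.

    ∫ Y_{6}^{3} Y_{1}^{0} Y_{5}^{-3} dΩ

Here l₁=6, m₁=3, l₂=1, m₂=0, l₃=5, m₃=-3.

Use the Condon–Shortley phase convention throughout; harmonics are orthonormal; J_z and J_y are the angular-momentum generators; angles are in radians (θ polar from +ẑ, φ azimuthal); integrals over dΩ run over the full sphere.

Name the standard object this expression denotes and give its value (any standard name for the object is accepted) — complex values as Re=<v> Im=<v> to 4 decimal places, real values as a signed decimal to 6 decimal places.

This is a Gaunt coefficient — the integral of a triple product of spherical harmonics over the sphere.
m-sum 0 ✓  L=12 even ✓  5≤5≤7 ✓
Π(2lᵢ+1) = 13×3×11 = 429
triangle coeff Δ(6,1,5) = 1/858
Σ_t [1,1]: t=1:−1/14400 = -1/14400
(3j)²=6/143 [(6 1 5; 0 0 0)], sign=+1
Σ_t [1,1]: t=1:−1/80640 = -1/80640
(3j)²=9/286 [(6 1 5; 3 0 -3)], sign=-1
⇒ 4πI² = 81/143
I = (-1)√(81/143/(4π)) = -0.21230956

Gaunt coefficient, -0.212310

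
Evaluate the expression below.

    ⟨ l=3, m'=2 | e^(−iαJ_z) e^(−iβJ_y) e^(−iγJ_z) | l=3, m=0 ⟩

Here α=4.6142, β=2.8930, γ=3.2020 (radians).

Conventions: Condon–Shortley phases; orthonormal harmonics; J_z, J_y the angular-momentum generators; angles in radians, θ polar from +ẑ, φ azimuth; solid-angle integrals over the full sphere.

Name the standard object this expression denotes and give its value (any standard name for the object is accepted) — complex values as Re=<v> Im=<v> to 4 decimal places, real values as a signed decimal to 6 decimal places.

Wigner D-matrix element, Re=0.0788 Im=0.0157

This is a Wigner D-matrix element — the rotation-matrix element ⟨l m'| R(α,β,γ) |l m⟩ in the angular-momentum basis.
D^3_{2,0}(4.6142,2.8930,3.2020) = e^{-i·2·4.6142}·d^3_{2,0}(2.8930)·e^{-i·0·3.2020}. Compute d first:
c=cos(2.893000/2)=0.123977, s=sin(2.893000/2)=0.992285; N=√[120·1·6·6]=65.726707
Admissible k: 0..1 (factorial args all ≥0)
  k=0: (−1)^2·65.7267/(12)·0.1240^4·0.9923^2 = +0.001274
  k=1: (−1)^3·65.7267/(12)·0.1240^2·0.9923^4 = -0.081618
d^3_{2,0}(2.8930) = +0.001274 -0.081618 = -0.080344
Attach z-rotation phases: D = e^{-i(2)(4.6142)}·(-0.080344)·e^{-i(0)(3.2020)} = +0.078800+0.015677i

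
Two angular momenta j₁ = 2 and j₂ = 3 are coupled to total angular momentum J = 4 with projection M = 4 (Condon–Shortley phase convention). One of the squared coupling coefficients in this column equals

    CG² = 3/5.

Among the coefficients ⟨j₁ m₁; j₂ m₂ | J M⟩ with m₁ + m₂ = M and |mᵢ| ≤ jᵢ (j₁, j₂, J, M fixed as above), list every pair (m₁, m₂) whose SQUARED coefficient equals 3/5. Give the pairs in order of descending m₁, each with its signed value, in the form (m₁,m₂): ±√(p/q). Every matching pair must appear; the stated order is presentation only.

(1,3): −√(3/5)

Admissible pairs with m₁+m₂ = M = 4: (1,3), (2,2)
  (m₁,m₂)=(2,2): CG² = 2/5, CG = +√(2/5)
  (m₁,m₂)=(1,3): CG² = 3/5, CG = −√(3/5)   ← matches the target
Pairs with CG² = 3/5: (1,3): −√(3/5)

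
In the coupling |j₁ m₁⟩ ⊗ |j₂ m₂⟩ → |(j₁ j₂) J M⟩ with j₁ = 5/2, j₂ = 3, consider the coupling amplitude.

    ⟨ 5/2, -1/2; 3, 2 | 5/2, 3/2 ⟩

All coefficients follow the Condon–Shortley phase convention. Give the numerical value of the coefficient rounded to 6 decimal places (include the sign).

+0.267261  (= +√(1/14))

j₁+j₂−J=3  J+j₁−j₂=2  J−j₁+j₂=3  j₁+j₂+J+1=9
(j₁±m₁, j₂±m₂, J±M) = (2,3,5,1,4,1)
P² = 288/7
sum k=2..3:
  [2] +1/12 = 1/12
  [3] −1/24 = -1/24
S = 1/24
C² = P²·S² = 1/14 ; C = +0.267261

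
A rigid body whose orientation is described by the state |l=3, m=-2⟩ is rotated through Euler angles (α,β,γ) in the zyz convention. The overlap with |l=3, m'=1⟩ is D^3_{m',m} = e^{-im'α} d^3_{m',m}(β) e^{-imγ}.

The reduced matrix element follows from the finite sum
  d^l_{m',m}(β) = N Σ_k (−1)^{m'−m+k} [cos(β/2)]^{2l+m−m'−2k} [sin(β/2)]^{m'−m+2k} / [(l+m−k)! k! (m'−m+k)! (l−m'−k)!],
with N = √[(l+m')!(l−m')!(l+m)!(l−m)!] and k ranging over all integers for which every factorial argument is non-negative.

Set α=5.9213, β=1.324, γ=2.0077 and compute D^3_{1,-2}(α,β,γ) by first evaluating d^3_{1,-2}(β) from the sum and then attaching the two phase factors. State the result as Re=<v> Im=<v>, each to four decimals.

First d^3_{1,-2}(β=1.3240), then the phase factors e^{-i(1)α} and e^{-i(-2)γ}:
Half-angle: c=0.788764, s=0.614696. N=√(24·2·1·120)=75.894664
Admissible k: 0..1 (factorial args all ≥0)
  k=0: (−1)^3·75.8947/(12)·0.7888^3·0.6147^3 = -0.720862
  k=1: (−1)^4·75.8947/(24)·0.7888^1·0.6147^5 = +0.218901
d^3_{1,-2}(1.3240) = -0.720862 +0.218901 = -0.501961
Phases: e^{-i·(1)·5.9213}=+0.935231+0.354038i, e^{-i·(-2)·2.0077}=-0.641912-0.766778i ⇒ D=+0.165078+0.474040i

Re=0.1651 Im=0.4740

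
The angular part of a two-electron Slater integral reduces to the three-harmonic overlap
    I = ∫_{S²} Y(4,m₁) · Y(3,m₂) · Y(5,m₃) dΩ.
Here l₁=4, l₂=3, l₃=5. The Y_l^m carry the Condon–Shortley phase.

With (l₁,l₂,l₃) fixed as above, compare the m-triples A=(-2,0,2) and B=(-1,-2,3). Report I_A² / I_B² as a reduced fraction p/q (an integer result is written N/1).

2/5

Shared (l₁,l₂,l₃)=(4,3,5): N and (l;000)² cancel in I_A²/I_B².
A: Δ = 2!·6!·4!/13! = 1/180180; Racah Σ t=0..2: t=0:+1/8640 t=1:−1/480 t=2:+1/576 = -1/4320; ⇒ 3j(4 3 5; -2 0 2)² = 1/2145, sgn +1
B: Δ = 2!·6!·4!/13! = 1/180180; Racah Σ t=0..1: t=0:+1/1440 t=1:−1/1152 = -1/5760; ⇒ 3j(4 3 5; -1 -2 3)² = 1/858, sgn -1
I_A²/I_B² = (1/2145)/(1/858) = 2/5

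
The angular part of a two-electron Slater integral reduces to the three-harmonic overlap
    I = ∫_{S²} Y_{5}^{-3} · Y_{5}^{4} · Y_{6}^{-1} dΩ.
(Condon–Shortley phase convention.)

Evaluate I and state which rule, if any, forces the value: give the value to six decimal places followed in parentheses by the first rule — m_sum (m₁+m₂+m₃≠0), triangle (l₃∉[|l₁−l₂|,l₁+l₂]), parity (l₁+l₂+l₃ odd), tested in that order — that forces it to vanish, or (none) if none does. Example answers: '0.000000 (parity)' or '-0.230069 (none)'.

-0.154663 (none)

Rules hold: Σm=0, L=16 even, 0≤6≤10.
N = 11·11·13 = 1573
Δ = 4!·6!·6!/17! = 1/28588560
Racah Σ t=0..4: t=0:+1/345600 t=1:−1/13824 t=2:+1/5184 t=3:−1/13824 t=4:+1/345600 = 7/129600
⇒ 3j(5 5 6; 0 0 0)² = 80/7293, sgn +1
Racah Σ t=3..4: t=3:−1/518400 t=4:+1/138240 = 11/2073600
⇒ 3j(5 5 6; -3 4 -1)² = 77/4420, sgn -1
4πI² = N·(3j₀)²·(3jₘ)² = 3388/11271
I = -1·√(0.300594/4π) = -0.15466268
No selection rule forces the value: the integral is nonzero (none).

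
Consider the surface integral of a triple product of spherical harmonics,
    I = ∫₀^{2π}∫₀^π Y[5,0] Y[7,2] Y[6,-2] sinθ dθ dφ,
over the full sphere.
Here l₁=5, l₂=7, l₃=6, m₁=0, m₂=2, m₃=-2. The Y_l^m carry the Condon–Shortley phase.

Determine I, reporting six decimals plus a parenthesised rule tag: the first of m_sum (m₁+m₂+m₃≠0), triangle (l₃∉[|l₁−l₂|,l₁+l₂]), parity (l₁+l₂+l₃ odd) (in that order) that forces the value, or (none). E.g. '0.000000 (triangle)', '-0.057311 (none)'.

-0.005692 (none)

Rules hold: Σm=0, L=18 even, 2≤6≤12.
N = 11·15·13 = 2145
Δ = 6!·4!·8!/19! = 1/174594420
Racah Σ t=1..5: t=1:−1/4147200 t=2:+1/207360 t=3:−1/82944 t=4:+1/207360 t=5:−1/4147200 = -1/345600
⇒ 3j(5 7 6; 0 0 0)² = 420/46189, sgn -1
Racah Σ t=1..5: t=1:−1/116121600 t=2:+1/1451520 t=3:−1/207360 t=4:+1/207360 t=5:−1/1658880 = 1/12902400
⇒ 3j(5 7 6; 0 2 -2)² = 27/1293292, sgn +1
4πI² = N·(3j₀)²·(3jₘ)² = 6075/14919047
I = -1·√(0.000407198/4π) = -0.00569243
No selection rule forces the value: the integral is nonzero (none).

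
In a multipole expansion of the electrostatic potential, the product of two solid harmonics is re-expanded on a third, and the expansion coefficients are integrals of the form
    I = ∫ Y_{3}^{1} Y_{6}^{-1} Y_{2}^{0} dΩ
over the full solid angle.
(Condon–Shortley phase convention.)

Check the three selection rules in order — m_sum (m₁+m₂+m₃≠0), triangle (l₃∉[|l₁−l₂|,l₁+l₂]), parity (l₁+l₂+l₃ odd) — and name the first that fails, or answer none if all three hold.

triangle

m₁+m₂+m₃ = 1 − 1 + 0 = 0  ✓
triangle: need |l₁−l₂| ≤ l₃ ≤ l₁+l₂ = [3,9]; l₃=2 is outside  ✗
parity: l₁+l₂+l₃ = 11 is odd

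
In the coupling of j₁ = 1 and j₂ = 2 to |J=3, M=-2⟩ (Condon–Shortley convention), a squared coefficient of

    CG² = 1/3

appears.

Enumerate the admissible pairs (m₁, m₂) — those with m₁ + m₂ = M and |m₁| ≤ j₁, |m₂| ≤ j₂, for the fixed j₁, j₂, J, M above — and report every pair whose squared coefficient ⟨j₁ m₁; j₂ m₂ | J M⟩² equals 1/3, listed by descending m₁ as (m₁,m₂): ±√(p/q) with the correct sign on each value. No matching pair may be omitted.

Admissible pairs with m₁+m₂ = M = -2: (-1,-1), (0,-2)
  (m₁,m₂)=(0,-2): CG² = 1/3, CG = +√(1/3)   ← matches the target
  (m₁,m₂)=(-1,-1): CG² = 2/3, CG = +√(2/3)
Pairs with CG² = 1/3: (0,-2): +√(1/3)

(0,-2): +√(1/3)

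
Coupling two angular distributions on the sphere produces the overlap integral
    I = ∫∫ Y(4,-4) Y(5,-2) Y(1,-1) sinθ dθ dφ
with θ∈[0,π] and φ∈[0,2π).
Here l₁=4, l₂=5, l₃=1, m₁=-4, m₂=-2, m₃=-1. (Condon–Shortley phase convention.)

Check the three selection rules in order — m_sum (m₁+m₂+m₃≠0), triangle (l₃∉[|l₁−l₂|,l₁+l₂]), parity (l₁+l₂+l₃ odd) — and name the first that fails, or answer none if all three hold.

m₁+m₂+m₃ = -4 − 2 − 1 = -7  ✗
triangle: |4−5|=1 ≤ l₃=1 ≤ 4+5=9
parity: l₁+l₂+l₃ = 10 is even

m_sum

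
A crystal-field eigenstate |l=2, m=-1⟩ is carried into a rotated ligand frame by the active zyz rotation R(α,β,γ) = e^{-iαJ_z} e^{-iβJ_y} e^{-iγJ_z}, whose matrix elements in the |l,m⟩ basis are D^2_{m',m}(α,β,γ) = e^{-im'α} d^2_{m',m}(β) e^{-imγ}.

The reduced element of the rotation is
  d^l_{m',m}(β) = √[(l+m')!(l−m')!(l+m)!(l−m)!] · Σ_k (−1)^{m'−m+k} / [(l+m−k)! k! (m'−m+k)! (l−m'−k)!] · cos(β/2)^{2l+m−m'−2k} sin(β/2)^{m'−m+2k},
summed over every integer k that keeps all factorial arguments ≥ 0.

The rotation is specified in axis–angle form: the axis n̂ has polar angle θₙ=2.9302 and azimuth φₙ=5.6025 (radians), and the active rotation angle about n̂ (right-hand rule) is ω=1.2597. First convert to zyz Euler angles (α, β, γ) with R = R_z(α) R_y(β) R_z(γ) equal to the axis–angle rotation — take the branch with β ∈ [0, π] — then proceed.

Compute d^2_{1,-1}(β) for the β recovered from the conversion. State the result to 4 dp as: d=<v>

d=0.0449

Axis–angle → zyz. n̂ = (sinθₙcosφₙ, sinθₙsinφₙ, cosθₙ) = (+0.163061, -0.132046, -0.977740), ω = 1.2597.
R = I cosω + sinω [n̂]ₓ + (1−cosω) n̂n̂ᵀ gives
  R = [+0.324553, +0.915866, -0.236337; -0.945747, +0.318201, -0.065647; +0.015079, +0.244821, +0.969451]
β = atan2(√(R₁₃²+R₂₃²), R₃₃) = 0.247814; α = atan2(R₂₃, R₁₃) mod 2π = 3.412532; γ = atan2(R₃₂, −R₃₁) mod 2π = 1.632310
d^2_{1,-1}(β=0.2478) via the finite sum:
c=cos(0.247814/2)=0.992333, s=sin(0.247814/2)=0.123590; N=√[6·1·1·6]=6.000000
Admissible k: 0..1 (factorial args all ≥0)
  k=0: (−1)^2·6.0000/(2)·0.9923^2·0.1236^2 = +0.045124
  k=1: (−1)^3·6.0000/(6)·0.9923^0·0.1236^4 = -0.000233
d^2_{1,-1}(0.2478) = +0.045124 -0.000233 = +0.044890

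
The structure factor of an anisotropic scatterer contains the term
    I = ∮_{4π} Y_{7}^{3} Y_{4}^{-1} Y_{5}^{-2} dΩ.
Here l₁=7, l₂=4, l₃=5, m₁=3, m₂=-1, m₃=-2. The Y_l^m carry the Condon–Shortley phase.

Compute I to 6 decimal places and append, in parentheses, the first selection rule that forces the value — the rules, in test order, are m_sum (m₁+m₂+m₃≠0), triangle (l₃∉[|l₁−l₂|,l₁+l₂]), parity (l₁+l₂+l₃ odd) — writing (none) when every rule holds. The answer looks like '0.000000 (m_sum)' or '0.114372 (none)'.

-0.128189 (none)

m-sum 0 ✓  L=16 even ✓  3≤5≤11 ✓
Π(2lᵢ+1) = 15×9×11 = 1485
triangle coeff Δ(7,4,5) = 1/6126120
Σ_t [2,4]: t=2:+1/69120 t=3:−1/20736 t=4:+1/69120 = -1/51840
(3j)²=280/21879 [(7 4 5; 0 0 0)], sign=+1
Σ_t [1,3]: t=1:−1/172800 t=2:+1/69120 t=3:−1/362880 = 43/7257600
(3j)²=1849/170170 [(7 4 5; 3 -1 -2)], sign=-1
⇒ 4πI² = 110940/537251
I = (-1)√(110940/537251/(4π)) = -0.12818893
No selection rule forces the value: the integral is nonzero (none).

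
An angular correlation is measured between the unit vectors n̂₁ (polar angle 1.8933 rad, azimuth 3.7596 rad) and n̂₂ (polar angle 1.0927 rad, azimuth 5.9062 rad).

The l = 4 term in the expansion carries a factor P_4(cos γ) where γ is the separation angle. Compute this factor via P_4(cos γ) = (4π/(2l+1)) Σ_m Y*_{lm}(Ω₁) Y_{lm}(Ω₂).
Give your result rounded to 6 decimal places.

Addition theorem: P_4(cos γ) = (4π/9) Σ_m Y*_{lm}(Ω₁) Y_{lm}(Ω₂), m = −4…4:
  [-4]  conj(Y_{4,-4})(Ω₁) = -0.280777+0.222247i ; Y_{4,-4}(Ω₂) = +0.017274+0.274466i ; Δ = -0.065850-0.073225i
  [-3]  conj(Y_{4,-3})(Ω₁) = -0.094584+0.324975i ; Y_{4,-3}(Ω₂) = +0.171627+0.364709i ; Δ = -0.134754+0.021279i
  [-2]  conj(Y_{4,-2})(Ω₁) = -0.029348-0.084364i ; Y_{4,-2}(Ω₂) = +0.092616+0.086971i ; Δ = +0.004619-0.010366i
  [-1]  conj(Y_{4,-1})(Ω₁) = -0.266219-0.189256i ; Y_{4,-1}(Ω₂) = -0.272803-0.108009i ; Δ = +0.052184+0.080384i
  [+0]  conj(Y_{4,0})(Ω₁) = +0.035925-0.000000i ; Y_{4,0}(Ω₂) = -0.188525+0.000000i ; Δ = -0.006773+0.000000i
  [+1]  conj(Y_{4,1})(Ω₁) = +0.266219-0.189256i ; Y_{4,1}(Ω₂) = +0.272803-0.108009i ; Δ = +0.052184-0.080384i
  [+2]  conj(Y_{4,2})(Ω₁) = -0.029348+0.084364i ; Y_{4,2}(Ω₂) = +0.092616-0.086971i ; Δ = +0.004619+0.010366i
  [+3]  conj(Y_{4,3})(Ω₁) = +0.094584+0.324975i ; Y_{4,3}(Ω₂) = -0.171627+0.364709i ; Δ = -0.134754-0.021279i
  [+4]  conj(Y_{4,4})(Ω₁) = -0.280777-0.222247i ; Y_{4,4}(Ω₂) = +0.017274-0.274466i ; Δ = -0.065850+0.073225i
Total Σ_m = -0.294375+0.000000i. Multiply by 1.396263: -0.411025+0.000000i. P_4(cos γ) = -0.411025

-0.411025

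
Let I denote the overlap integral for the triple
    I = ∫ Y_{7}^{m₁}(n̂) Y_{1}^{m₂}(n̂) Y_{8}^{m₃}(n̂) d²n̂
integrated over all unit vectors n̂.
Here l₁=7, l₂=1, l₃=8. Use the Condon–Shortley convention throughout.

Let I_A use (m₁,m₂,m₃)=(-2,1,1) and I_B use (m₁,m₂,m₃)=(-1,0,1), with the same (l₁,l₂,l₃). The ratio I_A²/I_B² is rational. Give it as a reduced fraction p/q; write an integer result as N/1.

l's match ⇒ only the (l;m) 3-j factors differ between A and B.
A: triangle coeff Δ(7,1,8) = 1/2040; Σ_t [0,0]: t=0:+1/87091200 = 1/87091200; (3j)²=7/680 [(7 1 8; -2 1 1)], sign=-1
B: triangle coeff Δ(7,1,8) = 1/2040; Σ_t [0,0]: t=0:+1/29030400 = 1/29030400; (3j)²=21/680 [(7 1 8; -1 0 1)], sign=-1
I_A²/I_B² = (7/680)/(21/680) = 1/3

1/3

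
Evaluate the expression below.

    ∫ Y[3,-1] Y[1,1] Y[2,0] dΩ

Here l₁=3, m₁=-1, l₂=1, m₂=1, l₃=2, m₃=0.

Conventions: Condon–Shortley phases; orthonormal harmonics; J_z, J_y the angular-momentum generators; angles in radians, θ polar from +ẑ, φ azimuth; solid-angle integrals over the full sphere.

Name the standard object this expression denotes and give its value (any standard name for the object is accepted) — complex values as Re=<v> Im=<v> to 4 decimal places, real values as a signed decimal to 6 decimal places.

Gaunt coefficient, -0.202301

This is a Gaunt coefficient — the integral of a triple product of spherical harmonics over the sphere.
m-sum 0 ✓  L=6 even ✓  2≤2≤4 ✓
Π(2lᵢ+1) = 7×3×5 = 105
triangle coeff Δ(3,1,2) = 1/105
Σ_t [1,1]: t=1:−1/4 = -1/4
(3j)²=3/35 [(3 1 2; 0 0 0)], sign=-1
Σ_t [2,2]: t=2:+1/8 = 1/8
(3j)²=2/35 [(3 1 2; -1 1 0)], sign=+1
⇒ 4πI² = 18/35
I = (-1)√(18/35/(4π)) = -0.20230066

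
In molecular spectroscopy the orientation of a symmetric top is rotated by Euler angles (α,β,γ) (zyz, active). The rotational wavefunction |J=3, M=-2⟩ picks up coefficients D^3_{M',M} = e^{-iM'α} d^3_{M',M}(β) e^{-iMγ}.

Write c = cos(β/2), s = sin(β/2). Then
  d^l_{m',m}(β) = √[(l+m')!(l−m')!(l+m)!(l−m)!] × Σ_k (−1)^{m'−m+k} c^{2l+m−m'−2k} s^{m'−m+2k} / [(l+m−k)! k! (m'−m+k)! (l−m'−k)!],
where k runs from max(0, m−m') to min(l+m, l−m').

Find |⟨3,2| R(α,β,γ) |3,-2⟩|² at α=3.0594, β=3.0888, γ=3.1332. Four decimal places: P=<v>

Split into d^3_{2,-2}(β=3.0888) × two z-phases.
c=cos(3.088800/2)=0.026393, s=sin(3.088800/2)=0.999652; N=√[120·1·1·120]=120.000000
The bounds max(0,m−m')=0 and min(l+m,l−m')=1 give 2 terms
  k=0: (−1)^4·120.0000/(24)·0.0264^2·0.9997^4 = +0.003478
  k=1: (−1)^5·120.0000/(120)·0.0264^0·0.9997^6 = -0.997912
d^3_{2,-2}(3.0888) = +0.003478 -0.997912 = -0.994433
|D^3_{2,-2}|² = |d^3_{2,-2}(β)|² = (-0.994433)² = 0.988898 (the z-rotation phases have unit modulus)

P=0.9889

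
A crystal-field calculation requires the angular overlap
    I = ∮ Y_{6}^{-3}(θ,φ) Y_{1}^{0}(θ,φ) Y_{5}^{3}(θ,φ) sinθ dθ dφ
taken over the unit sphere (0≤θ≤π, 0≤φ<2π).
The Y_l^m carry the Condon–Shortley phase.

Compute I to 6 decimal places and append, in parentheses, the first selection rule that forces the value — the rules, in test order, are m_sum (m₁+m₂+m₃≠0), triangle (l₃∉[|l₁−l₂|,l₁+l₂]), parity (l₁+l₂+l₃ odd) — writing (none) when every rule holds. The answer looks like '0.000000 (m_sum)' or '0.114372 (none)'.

Rules hold: Σm=0, L=12 even, 5≤5≤7.
N = 13·3·11 = 429
Δ = 2!·10!·0!/13! = 1/858
Racah Σ t=1..1: t=1:−1/14400 = -1/14400
⇒ 3j(6 1 5; 0 0 0)² = 6/143, sgn +1
Racah Σ t=1..1: t=1:−1/80640 = -1/80640
⇒ 3j(6 1 5; -3 0 3)² = 9/286, sgn -1
4πI² = N·(3j₀)²·(3jₘ)² = 81/143
I = -1·√(0.566434/4π) = -0.21230956
No selection rule forces the value: the integral is nonzero (none).

-0.212310 (none)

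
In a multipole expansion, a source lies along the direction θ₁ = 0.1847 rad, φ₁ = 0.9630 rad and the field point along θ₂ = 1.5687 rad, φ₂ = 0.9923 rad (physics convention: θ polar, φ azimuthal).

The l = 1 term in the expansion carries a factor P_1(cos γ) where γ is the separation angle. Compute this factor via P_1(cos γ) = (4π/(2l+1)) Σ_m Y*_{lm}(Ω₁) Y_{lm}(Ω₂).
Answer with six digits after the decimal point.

0.185633

Term-by-term m-sum for l=1 (normalisation 4π/3 = 4.188790):
  m=-1: Y*=0.03623 + 0.05209j  Y=0.18890 - 0.28928j  product 0.02191 - 0.00064j
  m=+0: Y*=0.48029 + 0.00000j  Y=0.00102 + 0.00000j  product 0.00049 + 0.00000j
  m=+1: Y*=-0.03623 + 0.05209j  Y=-0.18890 - 0.28928j  product 0.02191 + 0.00064j
Accumulated sum 0.04432 + 0.00000j; after 4π/(2l+1) scaling, 0.18563 + 0.00000j ⇒ P_1 = 0.185633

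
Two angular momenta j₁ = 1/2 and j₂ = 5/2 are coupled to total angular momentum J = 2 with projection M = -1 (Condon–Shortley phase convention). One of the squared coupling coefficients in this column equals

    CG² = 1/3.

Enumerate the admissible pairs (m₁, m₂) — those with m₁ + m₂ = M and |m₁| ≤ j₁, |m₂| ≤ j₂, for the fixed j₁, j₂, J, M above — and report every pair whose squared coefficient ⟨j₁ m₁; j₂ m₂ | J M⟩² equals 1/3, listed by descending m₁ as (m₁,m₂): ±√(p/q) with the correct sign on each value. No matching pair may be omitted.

Admissible pairs with m₁+m₂ = M = -1: (-1/2,-1/2), (1/2,-3/2)
  (m₁,m₂)=(1/2,-3/2): CG² = 2/3, CG = +√(2/3)
  (m₁,m₂)=(-1/2,-1/2): CG² = 1/3, CG = −√(1/3)   ← matches the target
Pairs with CG² = 1/3: (-1/2,-1/2): −√(1/3)

(-1/2,-1/2): −√(1/3)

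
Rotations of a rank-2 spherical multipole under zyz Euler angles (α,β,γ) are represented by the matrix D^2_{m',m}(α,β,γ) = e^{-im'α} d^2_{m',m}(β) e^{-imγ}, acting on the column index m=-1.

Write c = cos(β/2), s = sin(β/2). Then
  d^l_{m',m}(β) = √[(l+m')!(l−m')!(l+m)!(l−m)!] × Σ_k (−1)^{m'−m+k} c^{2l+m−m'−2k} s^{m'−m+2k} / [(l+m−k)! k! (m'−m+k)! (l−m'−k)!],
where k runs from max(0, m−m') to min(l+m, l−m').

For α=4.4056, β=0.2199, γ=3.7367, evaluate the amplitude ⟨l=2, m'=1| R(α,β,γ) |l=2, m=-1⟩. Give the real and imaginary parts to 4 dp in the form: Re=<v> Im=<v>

Split into d^2_{1,-1}(β=0.2199) × two z-phases.
Half-angle: c=0.993962, s=0.109729. N=√(6·1·1·6)=6.000000
The bounds max(0,m−m')=0 and min(l+m,l−m')=1 give 2 terms
  k=0: (−1)^2·6.0000/(2)·0.9940^2·0.1097^2 = +0.035686
  k=1: (−1)^3·6.0000/(6)·0.9940^0·0.1097^4 = -0.000145
d^2_{1,-1}(0.2199) = +0.035686 -0.000145 = +0.035541
Attach z-rotation phases: D = e^{-i(1)(4.4056)}·(+0.035541)·e^{-i(-1)(3.7367)} = +0.027882-0.022040i

Re=0.0279 Im=-0.0220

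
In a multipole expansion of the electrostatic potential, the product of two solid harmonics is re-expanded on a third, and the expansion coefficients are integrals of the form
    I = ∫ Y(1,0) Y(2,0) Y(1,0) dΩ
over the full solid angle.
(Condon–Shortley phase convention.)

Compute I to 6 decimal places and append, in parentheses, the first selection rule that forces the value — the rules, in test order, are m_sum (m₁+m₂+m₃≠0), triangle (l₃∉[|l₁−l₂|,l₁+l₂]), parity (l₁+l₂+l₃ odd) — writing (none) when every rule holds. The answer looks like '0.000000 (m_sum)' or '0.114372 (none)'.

0.252313 (none)

Rules hold: Σm=0, L=4 even, 1≤1≤3.
N = 3·5·3 = 45
Δ = 2!·0!·2!/5! = 1/30
Racah Σ t=1..1: t=1:−1/1 = -1/1
⇒ 3j(1 2 1; 0 0 0)² = 2/15, sgn +1
(m-triple is (0,0,0) — same symbol as above.)
4πI² = N·(3j₀)²·(3jₘ)² = 4/5
I = +1·√(0.8/4π) = 0.25231325
No selection rule forces the value: the integral is nonzero (none).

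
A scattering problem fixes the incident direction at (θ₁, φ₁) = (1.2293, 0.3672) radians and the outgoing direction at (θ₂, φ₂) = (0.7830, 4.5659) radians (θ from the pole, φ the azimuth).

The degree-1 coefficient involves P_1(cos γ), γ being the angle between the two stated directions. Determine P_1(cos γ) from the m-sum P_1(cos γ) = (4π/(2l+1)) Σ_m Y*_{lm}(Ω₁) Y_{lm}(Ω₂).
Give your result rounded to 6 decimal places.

-0.089241

Term-by-term m-sum for l=1 (normalisation 4π/3 = 4.188790):
  [-1]  conj(Y_{1,-1})(Ω₁) = (0.303841, 0.116871) ; Y_{1,-1}(Ω₂) = (-0.035574, 0.241104) ; Δ = (-0.038987, 0.069100)
  [+0]  conj(Y_{1,0})(Ω₁) = (0.163632, -0.000000) ; Y_{1,0}(Ω₂) = (0.346322, 0.000000) ; Δ = (0.056669, 0.000000)
  [+1]  conj(Y_{1,1})(Ω₁) = (-0.303841, 0.116871) ; Y_{1,1}(Ω₂) = (0.035574, 0.241104) ; Δ = (-0.038987, -0.069100)
Accumulated sum (-0.021305, 0.000000); after 4π/(2l+1) scaling, (-0.089241, 0.000000) ⇒ P_1 = -0.089241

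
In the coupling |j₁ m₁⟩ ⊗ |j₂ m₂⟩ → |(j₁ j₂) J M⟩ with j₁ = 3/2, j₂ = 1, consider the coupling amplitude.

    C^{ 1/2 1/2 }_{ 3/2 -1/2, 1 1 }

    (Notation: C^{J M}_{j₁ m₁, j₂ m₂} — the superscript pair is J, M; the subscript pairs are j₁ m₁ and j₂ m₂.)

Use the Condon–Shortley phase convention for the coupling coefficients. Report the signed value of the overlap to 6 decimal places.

+√(1/6) ≈ +0.408248

triangle: 2!×1!×0!/4! = 2/24
(j±m)!: 1!×2!×2!×0!×1!×0! = 4
prefactor² = (2J+1)×Δ×N² = 2/3
  k=2: +1/(2!×0!×0!×0!×1!×0!) = 1/2
Σ = 1/2  ⇒  CG² = 2/3×(1/2)² = 1/6
CG = +√(1/6) = +0.408248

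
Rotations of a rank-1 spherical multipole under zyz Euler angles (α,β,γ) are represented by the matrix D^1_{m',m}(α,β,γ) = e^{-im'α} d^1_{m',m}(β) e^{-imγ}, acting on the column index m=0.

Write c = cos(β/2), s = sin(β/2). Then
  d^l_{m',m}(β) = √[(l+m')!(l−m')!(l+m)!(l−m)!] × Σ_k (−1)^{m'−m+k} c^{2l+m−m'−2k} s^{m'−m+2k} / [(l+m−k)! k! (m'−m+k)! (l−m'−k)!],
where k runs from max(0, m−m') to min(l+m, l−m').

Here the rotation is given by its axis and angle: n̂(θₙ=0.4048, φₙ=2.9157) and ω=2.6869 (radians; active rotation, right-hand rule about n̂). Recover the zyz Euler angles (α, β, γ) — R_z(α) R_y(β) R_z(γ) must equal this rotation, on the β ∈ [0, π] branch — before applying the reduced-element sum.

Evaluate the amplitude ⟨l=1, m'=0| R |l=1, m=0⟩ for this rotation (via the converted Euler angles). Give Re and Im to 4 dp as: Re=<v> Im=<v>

Axis–angle → zyz. n̂ = (sinθₙcosφₙ, sinθₙsinφₙ, cosθₙ) = (-0.383829, +0.088210, +0.919181), ω = 2.6869.
R = I cosω + sinω [n̂]ₓ + (1−cosω) n̂n̂ᵀ gives
  R = [-0.618715, -0.467967, -0.631030; +0.339417, -0.883625, +0.322496; -0.708511, -0.014649, +0.705547]
β = atan2(√(R₁₃²+R₂₃²), R₃₃) = 0.787601; α = atan2(R₂₃, R₁₃) mod 2π = 2.669134; γ = atan2(R₃₂, −R₃₁) mod 2π = 6.262512
Split into d^1_{0,0}(β=0.7876) × two z-phases.
c=cos(0.787601/2)=0.923457, s=sin(0.787601/2)=0.383701; N=√[1·1·1·1]=1.000000
Admissible k: 0..1 (factorial args all ≥0)
  k=0: (−1)^0·1.0000/(1)·0.9235^2·0.3837^0 = +0.852774
  k=1: (−1)^1·1.0000/(1)·0.9235^0·0.3837^2 = -0.147226
d^1_{0,0}(0.7876) = +0.852774 -0.147226 = +0.705547
Attach z-rotation phases: D = e^{-i(0)(2.6691)}·(+0.705547)·e^{-i(0)(6.2625)} = +0.705547+0.000000i

Re=0.7055 Im=0.0000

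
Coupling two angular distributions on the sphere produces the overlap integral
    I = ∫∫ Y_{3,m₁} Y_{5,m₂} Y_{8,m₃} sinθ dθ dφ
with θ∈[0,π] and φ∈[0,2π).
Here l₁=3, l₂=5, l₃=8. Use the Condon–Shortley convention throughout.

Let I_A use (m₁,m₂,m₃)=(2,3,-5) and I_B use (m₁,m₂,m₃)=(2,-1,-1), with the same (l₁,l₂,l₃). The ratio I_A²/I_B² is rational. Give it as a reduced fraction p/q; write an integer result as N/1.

429/98

l's match ⇒ only the (l;m) 3-j factors differ between A and B.
A: triangle coeff Δ(3,5,8) = 1/136136; Σ_t [0,0]: t=0:+1/9676800 = 1/9676800; (3j)²=27/952 [(3 5 8; 2 3 -5)], sign=-1
B: triangle coeff Δ(3,5,8) = 1/136136; Σ_t [0,0]: t=0:+1/2073600 = 1/2073600; (3j)²=63/9724 [(3 5 8; 2 -1 -1)], sign=-1
I_A²/I_B² = (27/952)/(63/9724) = 429/98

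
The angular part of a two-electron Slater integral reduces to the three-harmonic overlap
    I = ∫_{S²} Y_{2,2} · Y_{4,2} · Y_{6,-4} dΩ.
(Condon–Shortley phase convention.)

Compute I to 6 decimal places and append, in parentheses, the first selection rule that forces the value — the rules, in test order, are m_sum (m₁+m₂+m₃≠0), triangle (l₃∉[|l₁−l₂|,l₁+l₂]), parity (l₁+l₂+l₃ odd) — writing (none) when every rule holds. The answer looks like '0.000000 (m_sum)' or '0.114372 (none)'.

m-sum 0 ✓  L=12 even ✓  2≤6≤6 ✓
Π(2lᵢ+1) = 5×9×13 = 585
triangle coeff Δ(2,4,6) = 1/6435
Σ_t [0,0]: t=0:+1/2304 = 1/2304
(3j)²=5/143 [(2 4 6; 0 0 0)], sign=+1
Σ_t [0,0]: t=0:+1/34560 = 1/34560
(3j)²=14/429 [(2 4 6; 2 2 -4)], sign=+1
⇒ 4πI² = 1050/1573
I = (+1)√(1050/1573/(4π)) = 0.23047581
No selection rule forces the value: the integral is nonzero (none).

0.230476 (none)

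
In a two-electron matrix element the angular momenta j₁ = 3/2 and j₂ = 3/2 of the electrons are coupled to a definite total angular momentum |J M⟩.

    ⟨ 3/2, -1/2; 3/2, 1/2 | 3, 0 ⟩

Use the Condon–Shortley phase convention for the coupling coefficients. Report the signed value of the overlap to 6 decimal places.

+0.670820  (= +√(9/20))

√[7·0!3!3!/7! · 1!2!2!1!3!3!] = √(36/5)
  +(−1)^0/∏(0,0,2,2,1,1)! = 1/4  (running 1/4)
⟨..|..⟩ = √(36/5)·(1/4) = +0.670820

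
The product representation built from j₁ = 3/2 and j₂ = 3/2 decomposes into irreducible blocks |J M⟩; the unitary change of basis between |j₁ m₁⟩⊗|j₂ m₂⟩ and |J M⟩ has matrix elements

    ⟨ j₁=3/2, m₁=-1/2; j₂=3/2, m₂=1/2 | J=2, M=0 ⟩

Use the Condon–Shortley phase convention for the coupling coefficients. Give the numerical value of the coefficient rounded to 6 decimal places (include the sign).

−√(1/4) = -0.500000

j₁+j₂−J=1  J+j₁−j₂=2  J−j₁+j₂=2  j₁+j₂+J+1=6
(j₁±m₁, j₂±m₂, J±M) = (1,2,2,1,2,2)
P² = 4/9
sum k=0..1:
  [0] +1/4 = 1/4
  [1] −1/1 = -1
S = -3/4
C² = P²·S² = 1/4 ; C = -0.500000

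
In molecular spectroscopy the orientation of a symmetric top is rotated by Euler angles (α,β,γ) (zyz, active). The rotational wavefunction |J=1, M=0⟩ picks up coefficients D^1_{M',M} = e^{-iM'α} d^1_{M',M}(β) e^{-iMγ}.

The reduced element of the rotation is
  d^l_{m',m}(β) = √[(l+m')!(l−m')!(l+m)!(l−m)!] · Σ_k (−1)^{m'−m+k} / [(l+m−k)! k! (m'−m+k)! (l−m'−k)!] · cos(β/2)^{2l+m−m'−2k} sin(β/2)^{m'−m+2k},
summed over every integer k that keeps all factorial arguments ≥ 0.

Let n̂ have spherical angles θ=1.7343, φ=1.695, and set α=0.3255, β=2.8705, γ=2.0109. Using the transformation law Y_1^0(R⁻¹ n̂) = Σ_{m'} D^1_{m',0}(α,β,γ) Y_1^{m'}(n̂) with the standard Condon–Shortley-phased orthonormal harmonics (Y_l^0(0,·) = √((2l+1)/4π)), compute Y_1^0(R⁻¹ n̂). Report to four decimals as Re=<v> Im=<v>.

Re=0.1024 Im=0.0000

Need the full column D^1_{m',0} for m'=−1..1 at α=0.3255, β=2.8705, γ=2.0109.
cos(β/2)=0.135132, sin(β/2)=0.990828
d^1_{-1,0}: single k=1 term ⇒ +0.189352;  D = +0.179409+0.060552i
d^1_{0,0}: k∈[0..1] ⇒ +0.018261 -0.981739 = -0.963479;  D = -0.963479+0.000000i
d^1_{1,0}: single k=0 term ⇒ -0.189352;  D = -0.179409+0.060552i
Y_1^{m'}(θ=1.7343,φ=1.695) and Σ D·Y over m':
  (+0.1794+0.0606i)·(-0.0422-0.3383i)  (-0.9635+0.0000i)·(-0.0795+0.0000i)  (-0.1794+0.0606i)·(+0.0422-0.3383i)
Y_1^0(R⁻¹ n̂) = +0.102439+0.000000i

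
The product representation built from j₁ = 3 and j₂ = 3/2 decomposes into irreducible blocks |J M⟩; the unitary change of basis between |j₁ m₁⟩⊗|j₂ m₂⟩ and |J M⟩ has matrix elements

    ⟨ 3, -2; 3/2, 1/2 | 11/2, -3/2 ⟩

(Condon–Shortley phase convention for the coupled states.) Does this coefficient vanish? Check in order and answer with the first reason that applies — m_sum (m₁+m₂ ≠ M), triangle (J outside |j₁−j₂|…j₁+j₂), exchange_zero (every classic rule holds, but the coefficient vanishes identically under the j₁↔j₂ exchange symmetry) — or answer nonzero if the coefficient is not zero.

triangle

m-sum: m₁+m₂ = -2+1/2 = -3/2, M = -3/2  ✓
triangle: need |j₁−j₂| ≤ J ≤ j₁+j₂, i.e. J ∈ [3/2, 9/2]; J = 11/2 is outside ✗ ⇒ coefficient is 0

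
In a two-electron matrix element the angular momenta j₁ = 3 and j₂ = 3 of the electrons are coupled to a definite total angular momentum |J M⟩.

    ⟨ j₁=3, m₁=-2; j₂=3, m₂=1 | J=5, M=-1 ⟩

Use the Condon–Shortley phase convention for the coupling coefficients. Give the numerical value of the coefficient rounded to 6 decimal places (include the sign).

−√(9/28) = -0.566947

√[11·1!5!5!/12! · 1!5!4!2!4!6!] = √(230400/7)
  +(−1)^0/∏(0,1,5,4,0,1)! = 1/2880  (running 1/2880)
  +(−1)^1/∏(1,0,4,3,1,2)! = -1/288  (running -1/320)
⟨..|..⟩ = √(230400/7)·(-1/320) = -0.566947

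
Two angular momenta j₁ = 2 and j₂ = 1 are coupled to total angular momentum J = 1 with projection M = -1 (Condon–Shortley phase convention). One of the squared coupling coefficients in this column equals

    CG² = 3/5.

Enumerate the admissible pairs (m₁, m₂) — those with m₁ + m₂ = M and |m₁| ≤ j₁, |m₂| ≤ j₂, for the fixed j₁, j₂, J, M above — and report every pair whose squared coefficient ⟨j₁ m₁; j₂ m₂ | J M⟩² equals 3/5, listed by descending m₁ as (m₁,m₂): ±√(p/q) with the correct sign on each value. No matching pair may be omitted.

Admissible pairs with m₁+m₂ = M = -1: (-2,1), (-1,0), (0,-1)
  (m₁,m₂)=(0,-1): CG² = 1/10, CG = +√(1/10)
  (m₁,m₂)=(-1,0): CG² = 3/10, CG = −√(3/10)
  (m₁,m₂)=(-2,1): CG² = 3/5, CG = +√(3/5)   ← matches the target
Pairs with CG² = 3/5: (-2,1): +√(3/5)

(-2,1): +√(3/5)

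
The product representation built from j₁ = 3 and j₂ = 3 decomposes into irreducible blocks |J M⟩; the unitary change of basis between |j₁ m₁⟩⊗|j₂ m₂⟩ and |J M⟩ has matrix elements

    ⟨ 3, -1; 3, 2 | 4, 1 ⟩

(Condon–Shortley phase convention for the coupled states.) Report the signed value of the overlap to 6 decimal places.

triangle: 2!·4!·4!/11! = 1152/39916800
(j±m)!: 2!·4!·5!·1!·5!·3! = 4147200
prefactor² = (2J+1)·Δ·N² = 82944/77
  k=1: −1/(1!·1!·3!·4!·1!·0!) = -1/144
  k=2: +1/(2!·0!·2!·3!·2!·1!) = 1/48
Σ = 1/72  ⇒  CG² = 82944/77·(1/72)² = 16/77
CG = +√(16/77) = +0.455842

+√(16/77) = +0.455842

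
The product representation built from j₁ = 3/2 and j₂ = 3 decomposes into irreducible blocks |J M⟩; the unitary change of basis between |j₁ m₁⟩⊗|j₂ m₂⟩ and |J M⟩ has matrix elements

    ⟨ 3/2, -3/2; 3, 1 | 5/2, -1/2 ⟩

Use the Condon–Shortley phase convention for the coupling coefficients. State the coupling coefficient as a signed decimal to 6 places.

+√(27/70) ≈ +0.621059

j₁+j₂−J=2  J+j₁−j₂=1  J−j₁+j₂=4  j₁+j₂+J+1=8
(j₁±m₁, j₂±m₂, J±M) = (0,3,4,2,2,3)
P² = 864/35
sum k=2..2:
  [2] +1/8 = 1/8
S = 1/8
C² = P²·S² = 27/70 ; C = +0.621059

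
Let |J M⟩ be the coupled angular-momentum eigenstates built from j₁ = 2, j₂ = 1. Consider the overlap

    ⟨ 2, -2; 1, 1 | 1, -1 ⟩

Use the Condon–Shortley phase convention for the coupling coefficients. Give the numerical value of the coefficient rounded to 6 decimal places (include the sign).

+0.774597

√[3·2!2!0!/5! · 0!4!2!0!0!2!] = √(48/5)
  +(−1)^2/∏(2,0,2,0,0,0)! = 1/4  (running 1/4)
⟨..|..⟩ = √(48/5)·(1/4) = +0.774597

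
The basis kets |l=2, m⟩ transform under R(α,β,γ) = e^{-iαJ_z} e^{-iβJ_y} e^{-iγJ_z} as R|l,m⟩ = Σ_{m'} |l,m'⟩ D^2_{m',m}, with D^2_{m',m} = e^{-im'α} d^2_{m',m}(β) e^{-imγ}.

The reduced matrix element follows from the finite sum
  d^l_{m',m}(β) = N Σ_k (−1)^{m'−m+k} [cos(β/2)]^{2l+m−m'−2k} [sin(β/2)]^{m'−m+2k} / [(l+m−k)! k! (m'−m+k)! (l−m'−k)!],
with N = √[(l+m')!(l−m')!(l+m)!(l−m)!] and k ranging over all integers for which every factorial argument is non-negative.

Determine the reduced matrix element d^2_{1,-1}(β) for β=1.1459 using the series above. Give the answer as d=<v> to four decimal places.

d=0.5362

d^2_{1,-1}(β=1.1459) via the finite sum:
With c≡cos(β/2)=0.840305 and s≡sin(β/2)=0.542113, N=[6·1·1·6]^{1/2}=6.000000
k: max(0,(-1)−(1))=0 … min(2+(-1),2−(1))=1
  k=0: (−1)^2·6.0000/(2)·0.8403^2·0.5421^2 = +0.622552
  k=1: (−1)^3·6.0000/(6)·0.8403^0·0.5421^4 = -0.086369
d^2_{1,-1}(1.1459) = +0.622552 -0.086369 = +0.536183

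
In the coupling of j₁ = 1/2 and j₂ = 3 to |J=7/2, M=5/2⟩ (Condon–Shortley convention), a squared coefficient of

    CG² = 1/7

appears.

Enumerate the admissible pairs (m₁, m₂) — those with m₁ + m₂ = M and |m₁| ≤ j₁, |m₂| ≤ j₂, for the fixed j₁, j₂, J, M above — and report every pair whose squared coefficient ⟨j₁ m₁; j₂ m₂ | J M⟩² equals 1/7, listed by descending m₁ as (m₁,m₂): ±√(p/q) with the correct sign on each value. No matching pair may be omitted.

Admissible pairs with m₁+m₂ = M = 5/2: (-1/2,3), (1/2,2)
  (m₁,m₂)=(1/2,2): CG² = 6/7, CG = +√(6/7)
  (m₁,m₂)=(-1/2,3): CG² = 1/7, CG = +√(1/7)   ← matches the target
Pairs with CG² = 1/7: (-1/2,3): +√(1/7)

(-1/2,3): +√(1/7)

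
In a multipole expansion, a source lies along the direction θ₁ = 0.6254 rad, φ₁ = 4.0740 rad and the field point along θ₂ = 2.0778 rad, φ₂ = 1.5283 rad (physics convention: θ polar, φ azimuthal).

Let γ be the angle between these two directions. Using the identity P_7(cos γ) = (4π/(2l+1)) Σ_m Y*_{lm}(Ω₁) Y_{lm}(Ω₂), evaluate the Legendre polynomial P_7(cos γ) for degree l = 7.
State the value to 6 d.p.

Summing Y*_{l m}(θ₁,φ₁)·Y_{l m}(θ₂,φ₂) over m ∈ [−7, 7]; prefactor 4π/(2·7+1) = 0.837758:
  [-7]  conj(Y_{7,-7})(Ω₁) = -0.011436-0.002843i ; Y_{7,-7}(Ω₂) = -0.057190+0.186546i ; Δ = +0.001184-0.001971i
  [-6]  conj(Y_{7,-6})(Ω₁) = +0.047141-0.038808i ; Y_{7,-6}(Ω₂) = +0.392385+0.102276i ; Δ = +0.022467-0.010406i
  [-5]  conj(Y_{7,-5})(Ω₁) = +0.009581+0.190114i ; Y_{7,-5}(Ω₂) = +0.081585-0.378167i ; Δ = +0.072677+0.011887i
  [-4]  conj(Y_{7,-4})(Ω₁) = -0.322387-0.214940i ; Y_{7,-4}(Ω₂) = -0.013331-0.002288i ; Δ = +0.003806+0.003603i
  [-3]  conj(Y_{7,-3})(Ω₁) = +0.447085-0.160352i ; Y_{7,-3}(Ω₂) = +0.043340-0.338108i ; Δ = -0.034840-0.158113i
  [-2]  conj(Y_{7,-2})(Ω₁) = -0.056412+0.186305i ; Y_{7,-2}(Ω₂) = -0.172716-0.014715i ; Δ = +0.012485-0.031348i
  [-1]  conj(Y_{7,-1})(Ω₁) = +0.184910+0.249191i ; Y_{7,-1}(Ω₂) = +0.011708-0.275350i ; Δ = +0.070780-0.047997i
  [+0]  conj(Y_{7,0})(Ω₁) = -0.306000-0.000000i ; Y_{7,0}(Ω₂) = -0.211130+0.000000i ; Δ = +0.064606+0.000000i
  [+1]  conj(Y_{7,1})(Ω₁) = -0.184910+0.249191i ; Y_{7,1}(Ω₂) = -0.011708-0.275350i ; Δ = +0.070780+0.047997i
  [+2]  conj(Y_{7,2})(Ω₁) = -0.056412-0.186305i ; Y_{7,2}(Ω₂) = -0.172716+0.014715i ; Δ = +0.012485+0.031348i
  [+3]  conj(Y_{7,3})(Ω₁) = -0.447085-0.160352i ; Y_{7,3}(Ω₂) = -0.043340-0.338108i ; Δ = -0.034840+0.158113i
  [+4]  conj(Y_{7,4})(Ω₁) = -0.322387+0.214940i ; Y_{7,4}(Ω₂) = -0.013331+0.002288i ; Δ = +0.003806-0.003603i
  [+5]  conj(Y_{7,5})(Ω₁) = -0.009581+0.190114i ; Y_{7,5}(Ω₂) = -0.081585-0.378167i ; Δ = +0.072677-0.011887i
  [+6]  conj(Y_{7,6})(Ω₁) = +0.047141+0.038808i ; Y_{7,6}(Ω₂) = +0.392385-0.102276i ; Δ = +0.022467+0.010406i
  [+7]  conj(Y_{7,7})(Ω₁) = +0.011436-0.002843i ; Y_{7,7}(Ω₂) = +0.057190+0.186546i ; Δ = +0.001184+0.001971i
Total Σ_m = +0.361722-0.000000i. Multiply by 0.837758: +0.303035-0.000000i. P_7(cos γ) = 0.303035

0.303035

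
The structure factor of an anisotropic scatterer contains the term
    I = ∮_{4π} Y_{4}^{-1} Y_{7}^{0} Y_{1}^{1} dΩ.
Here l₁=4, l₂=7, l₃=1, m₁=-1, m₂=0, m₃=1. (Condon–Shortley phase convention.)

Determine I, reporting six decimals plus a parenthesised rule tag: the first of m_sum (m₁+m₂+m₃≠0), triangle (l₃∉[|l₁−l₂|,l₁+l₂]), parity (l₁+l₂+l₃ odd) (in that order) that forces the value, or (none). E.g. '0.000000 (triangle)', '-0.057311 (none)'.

0.000000 (triangle)

|4−7|≤1≤4+7 violated ⇒ I = 0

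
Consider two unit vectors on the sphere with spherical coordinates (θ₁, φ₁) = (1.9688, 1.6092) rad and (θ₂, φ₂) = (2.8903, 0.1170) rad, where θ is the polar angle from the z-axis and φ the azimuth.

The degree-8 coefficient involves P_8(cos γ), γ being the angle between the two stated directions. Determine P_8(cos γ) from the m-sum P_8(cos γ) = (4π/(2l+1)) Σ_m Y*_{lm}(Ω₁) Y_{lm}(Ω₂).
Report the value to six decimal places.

-0.272275

Summing Y*_{l m}(θ₁,φ₁)·Y_{l m}(θ₂,φ₂) over m ∈ [−8, 8]; prefactor 4π/(2·8+1) = 0.739198:
  m=-8: Y*=(0.256196, 0.081285)  Y=(0.000004, -0.000006)  product (0.000002, -0.000001)
  m=-7: Y*=(-0.120059, 0.435794)  Y=(-0.000080, 0.000086)  product (-0.000028, -0.000045)
  m=-6: Y*=(-0.281838, -0.066116)  Y=(0.000888, -0.000751)  product (-0.000300, 0.000153)
  m=-5: Y*=(-0.029898, 0.153785)  Y=(-0.006912, 0.004578)  product (-0.000497, -0.001200)
  m=-4: Y*=(-0.347373, -0.053785)  Y=(0.039033, -0.019729)  product (-0.014620, 0.004754)
  m=-3: Y*=(0.000781, -0.006746)  Y=(-0.157977, 0.057845)  product (0.000267, 0.001111)
  m=-2: Y*=(-0.332063, -0.025555)  Y=(0.430235, -0.102554)  product (-0.145486, 0.023060)
  m=-1: Y*=(0.002823, -0.073485)  Y=(-0.655808, 0.077082)  product (0.003813, 0.048410)
  m=+0: Y*=(-0.321099, -0.000000)  Y=(0.170161, 0.000000)  product (-0.054639, -0.000000)
  m=+1: Y*=(-0.002823, -0.073485)  Y=(0.655808, 0.077082)  product (0.003813, -0.048410)
  m=+2: Y*=(-0.332063, 0.025555)  Y=(0.430235, 0.102554)  product (-0.145486, -0.023060)
  m=+3: Y*=(-0.000781, -0.006746)  Y=(0.157977, 0.057845)  product (0.000267, -0.001111)
  m=+4: Y*=(-0.347373, 0.053785)  Y=(0.039033, 0.019729)  product (-0.014620, -0.004754)
  m=+5: Y*=(0.029898, 0.153785)  Y=(0.006912, 0.004578)  product (-0.000497, 0.001200)
  m=+6: Y*=(-0.281838, 0.066116)  Y=(0.000888, 0.000751)  product (-0.000300, -0.000153)
  m=+7: Y*=(0.120059, 0.435794)  Y=(0.000080, 0.000086)  product (-0.000028, 0.000045)
  m=+8: Y*=(0.256196, -0.081285)  Y=(0.000004, 0.000006)  product (0.000002, 0.000001)
Accumulated sum (-0.368339, -0.000000); after 4π/(2l+1) scaling, (-0.272275, -0.000000) ⇒ P_8 = -0.272275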